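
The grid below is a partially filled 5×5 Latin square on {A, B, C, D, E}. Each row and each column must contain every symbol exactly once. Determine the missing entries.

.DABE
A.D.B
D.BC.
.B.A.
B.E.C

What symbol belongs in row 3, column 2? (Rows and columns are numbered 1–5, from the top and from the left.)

E

Cell (r1,c1): row 1 has {A,B,D,E}; column 1 has {A,B,D} → C.
Cell (r2,c4): row 2 has {A,B,D}; column 4 has {A,B,C} → E.
Cell (r3,c5): row 3 has {B,C,D}; column 5 has {B,C,E} → A.
Cell (r4,c1): row 4 has {A,B}; column 1 has {A,B,C,D} → E.
Cell (r4,c3): row 4 has {A,B,E}; column 3 has {A,B,D,E} → C.
Cell (r4,c5): row 4 has {A,B,C,E}; column 5 has {A,B,C,E} → D.
Cell (r5,c2): row 5 has {B,C,E}; column 2 has {B,D} → A.
Cell (r5,c4): row 5 has {A,B,C,E}; column 4 has {A,B,C,E} → D.
Cell (r2,c2): row 2 has {A,B,D,E}; column 2 has {A,B,D} → C.
Cell (r3,c2): row 3 has {A,B,C,D}; column 2 has {A,B,C,D} → E.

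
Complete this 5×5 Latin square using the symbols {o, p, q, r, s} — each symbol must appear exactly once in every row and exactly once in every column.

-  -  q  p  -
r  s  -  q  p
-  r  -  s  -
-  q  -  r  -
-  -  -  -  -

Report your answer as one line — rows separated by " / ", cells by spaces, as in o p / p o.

(r1,c2) = o
(r2,c3) = o
(r3,c3) = p
(r4,c3) = s
(r4,c5) = o
(r5,c2) = p
(r5,c3) = r
(r5,c4) = o
(r1,c1) = s
(r1,c5) = r
(r3,c5) = q
(r4,c1) = p
(r5,c1) = q
(r5,c5) = s
(r3,c1) = o

s o q p r / r s o q p / o r p s q / p q s r o / q p r o s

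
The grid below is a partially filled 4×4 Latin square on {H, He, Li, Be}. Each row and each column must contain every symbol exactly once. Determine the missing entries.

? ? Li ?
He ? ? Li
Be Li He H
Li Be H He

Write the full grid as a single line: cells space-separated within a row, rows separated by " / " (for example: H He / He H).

H He Li Be / He H Be Li / Be Li He H / Li Be H He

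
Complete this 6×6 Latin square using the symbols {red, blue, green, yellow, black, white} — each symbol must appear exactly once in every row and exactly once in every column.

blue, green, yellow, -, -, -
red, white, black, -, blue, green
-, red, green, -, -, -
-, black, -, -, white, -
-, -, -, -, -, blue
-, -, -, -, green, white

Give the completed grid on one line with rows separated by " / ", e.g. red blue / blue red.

blue green yellow white black red / red white black yellow blue green / white red green blue yellow black / green black blue red white yellow / black yellow white green red blue / yellow blue red black green white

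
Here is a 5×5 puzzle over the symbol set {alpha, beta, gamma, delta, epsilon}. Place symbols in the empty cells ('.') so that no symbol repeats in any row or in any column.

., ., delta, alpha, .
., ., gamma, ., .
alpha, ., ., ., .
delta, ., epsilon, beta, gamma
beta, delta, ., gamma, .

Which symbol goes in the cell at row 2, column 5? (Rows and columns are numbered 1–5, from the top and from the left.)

alpha

Cell (r2,c1): row 2 has {gamma}; column 1 has {alpha,beta,delta} → epsilon.
Cell (r2,c4): row 2 has {gamma,epsilon}; column 4 has {alpha,beta,gamma} → delta.
Cell (r3,c3): row 3 has {alpha}; column 3 has {gamma,delta,epsilon} → beta.
Cell (r3,c4): row 3 has {alpha,beta}; column 4 has {alpha,beta,gamma,delta} → epsilon.
Cell (r3,c5): row 3 has {alpha,beta,epsilon}; column 5 has {gamma} → delta.
Cell (r4,c2): row 4 has {beta,gamma,delta,epsilon}; column 2 has {delta} → alpha.
Cell (r5,c3): row 5 has {beta,gamma,delta}; column 3 has {beta,gamma,delta,epsilon} → alpha.
Cell (r5,c5): row 5 has {alpha,beta,gamma,delta}; column 5 has {gamma,delta} → epsilon.
Cell (r1,c1): row 1 has {alpha,delta}; column 1 has {alpha,beta,delta,epsilon} → gamma.
Cell (r1,c5): row 1 has {alpha,gamma,delta}; column 5 has {gamma,delta,epsilon} → beta.
Cell (r2,c2): row 2 has {gamma,delta,epsilon}; column 2 has {alpha,delta} → beta.
Cell (r2,c5): row 2 has {beta,gamma,delta,epsilon}; column 5 has {beta,gamma,delta,epsilon} → alpha.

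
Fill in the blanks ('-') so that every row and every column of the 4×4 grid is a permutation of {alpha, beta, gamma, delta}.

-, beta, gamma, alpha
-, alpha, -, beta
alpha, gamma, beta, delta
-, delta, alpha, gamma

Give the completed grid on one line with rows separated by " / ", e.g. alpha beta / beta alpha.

delta beta gamma alpha / gamma alpha delta beta / alpha gamma beta delta / beta delta alpha gamma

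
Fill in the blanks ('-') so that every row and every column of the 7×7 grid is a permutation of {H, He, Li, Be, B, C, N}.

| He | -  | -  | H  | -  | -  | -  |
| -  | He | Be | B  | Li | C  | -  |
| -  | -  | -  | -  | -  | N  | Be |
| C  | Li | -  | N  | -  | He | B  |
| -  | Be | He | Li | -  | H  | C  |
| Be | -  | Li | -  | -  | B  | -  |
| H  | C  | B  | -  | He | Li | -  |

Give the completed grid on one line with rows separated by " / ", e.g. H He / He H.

row 1 has {H,He}; column 6 has {H,He,Li,B,C,N} — only Be is left for (r1,c6).
row 2 has {He,Li,Be,B,C}; column 1 has {H,He,Be,C} — only N is left for (r2,c1).
row 2 has {He,Li,Be,B,C,N}; column 7 has {Be,B,C} — only H is left for (r2,c7).
row 4 has {He,Li,B,C,N}; column 3 has {He,Li,Be,B} — only H is left for (r4,c3).
row 4 has {H,He,Li,B,C,N}; column 5 has {He,Li} — only Be is left for (r4,c5).
row 5 has {H,He,Li,Be,C}; column 1 has {H,He,Be,C,N} — only B is left for (r5,c1).
row 5 has {H,He,Li,Be,B,C}; column 5 has {He,Li,Be} — only N is left for (r5,c5).
row 7 has {H,He,Li,B,C}; column 4 has {H,Li,B,N} — only Be is left for (r7,c4).
row 7 has {H,He,Li,Be,B,C}; column 7 has {H,Be,B,C} — only N is left for (r7,c7).
row 1 has {H,He,Be}; column 7 has {H,Be,B,C,N} — only Li is left for (r1,c7).
row 3 has {Be,N}; column 1 has {H,He,Be,B,C,N} — only Li is left for (r3,c1).
row 3 has {Li,Be,N}; column 3 has {H,He,Li,Be,B} — only C is left for (r3,c3).
row 3 has {Li,Be,C,N}; column 4 has {H,Li,Be,B,N} — only He is left for (r3,c4).
row 6 has {Li,Be,B}; column 4 has {H,He,Li,Be,B,N} — only C is left for (r6,c4).
row 6 has {Li,Be,B,C}; column 5 has {He,Li,Be,N} — only H is left for (r6,c5).
row 6 has {H,Li,Be,B,C}; column 7 has {H,Li,Be,B,C,N} — only He is left for (r6,c7).
row 1 has {H,He,Li,Be}; column 3 has {H,He,Li,Be,B,C} — only N is left for (r1,c3).
row 3 has {He,Li,Be,C,N}; column 5 has {H,He,Li,Be,N} — only B is left for (r3,c5).
row 6 has {H,He,Li,Be,B,C}; column 2 has {He,Li,Be,C} — only N is left for (r6,c2).
row 1 has {H,He,Li,Be,N}; column 2 has {He,Li,Be,C,N} — only B is left for (r1,c2).
row 1 has {H,He,Li,Be,B,N}; column 5 has {H,He,Li,Be,B,N} — only C is left for (r1,c5).
row 3 has {He,Li,Be,B,C,N}; column 2 has {He,Li,Be,B,C,N} — only H is left for (r3,c2).

He B N H C Be Li / N He Be B Li C H / Li H C He B N Be / C Li H N Be He B / B Be He Li N H C / Be N Li C H B He / H C B Be He Li N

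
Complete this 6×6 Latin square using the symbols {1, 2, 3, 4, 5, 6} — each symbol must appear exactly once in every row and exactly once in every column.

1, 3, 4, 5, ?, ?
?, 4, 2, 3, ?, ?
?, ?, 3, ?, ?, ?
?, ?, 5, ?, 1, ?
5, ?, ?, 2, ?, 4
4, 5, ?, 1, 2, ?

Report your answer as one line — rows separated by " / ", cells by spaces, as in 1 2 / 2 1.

row 1 has {1,3,4,5}; column 5 has {1,2} — only 6 is left for (r1,c5).
row 1 has {1,3,4,5,6}; column 6 has {4} — only 2 is left for (r1,c6).
row 2 has {2,3,4}; column 1 has {1,4,5} — only 6 is left for (r2,c1).
row 2 has {2,3,4,6}; column 5 has {1,2,6} — only 5 is left for (r2,c5).
row 2 has {2,3,4,5,6}; column 6 has {2,4} — only 1 is left for (r2,c6).
row 3 has {3}; column 1 has {1,4,5,6} — only 2 is left for (r3,c1).
row 3 has {2,3}; column 5 has {1,2,5,6} — only 4 is left for (r3,c5).
row 4 has {1,5}; column 1 has {1,2,4,5,6} — only 3 is left for (r4,c1).
row 4 has {1,3,5}; column 6 has {1,2,4} — only 6 is left for (r4,c6).
row 5 has {2,4,5}; column 5 has {1,2,4,5,6} — only 3 is left for (r5,c5).
row 6 has {1,2,4,5}; column 3 has {2,3,4,5} — only 6 is left for (r6,c3).
row 6 has {1,2,4,5,6}; column 6 has {1,2,4,6} — only 3 is left for (r6,c6).
row 3 has {2,3,4}; column 4 has {1,2,3,5} — only 6 is left for (r3,c4).
row 3 has {2,3,4,6}; column 6 has {1,2,3,4,6} — only 5 is left for (r3,c6).
row 4 has {1,3,5,6}; column 2 has {3,4,5} — only 2 is left for (r4,c2).
row 4 has {1,2,3,5,6}; column 4 has {1,2,3,5,6} — only 4 is left for (r4,c4).
row 5 has {2,3,4,5}; column 3 has {2,3,4,5,6} — only 1 is left for (r5,c3).
row 3 has {2,3,4,5,6}; column 2 has {2,3,4,5} — only 1 is left for (r3,c2).
row 5 has {1,2,3,4,5}; column 2 has {1,2,3,4,5} — only 6 is left for (r5,c2).

1 3 4 5 6 2 / 6 4 2 3 5 1 / 2 1 3 6 4 5 / 3 2 5 4 1 6 / 5 6 1 2 3 4 / 4 5 6 1 2 3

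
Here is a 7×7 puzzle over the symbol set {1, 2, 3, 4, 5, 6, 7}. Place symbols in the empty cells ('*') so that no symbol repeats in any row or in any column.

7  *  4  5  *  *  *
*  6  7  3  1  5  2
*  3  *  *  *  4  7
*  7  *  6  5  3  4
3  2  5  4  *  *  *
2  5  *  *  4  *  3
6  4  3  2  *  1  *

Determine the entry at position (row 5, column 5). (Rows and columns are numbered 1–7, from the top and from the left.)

row 1 has {4,5,7}; column 2 has {2,3,4,5,6,7} — only 1 is left for (r1,c2).
row 1 has {1,4,5,7}; column 7 has {2,3,4,7} — only 6 is left for (r1,c7).
row 2 has {1,2,3,5,6,7}; column 1 has {2,3,6,7} — only 4 is left for (r2,c1).
row 3 has {3,4,7}; column 4 has {2,3,4,5,6} — only 1 is left for (r3,c4).
row 4 has {3,4,5,6,7}; column 1 has {2,3,4,6,7} — only 1 is left for (r4,c1).
row 4 has {1,3,4,5,6,7}; column 3 has {3,4,5,7} — only 2 is left for (r4,c3).
row 5 has {2,3,4,5}; column 7 has {2,3,4,6,7} — only 1 is left for (r5,c7).
row 6 has {2,3,4,5}; column 4 has {1,2,3,4,5,6} — only 7 is left for (r6,c4).
row 6 has {2,3,4,5,7}; column 6 has {1,3,4,5} — only 6 is left for (r6,c6).
row 7 has {1,2,3,4,6}; column 5 has {1,4,5} — only 7 is left for (r7,c5).
row 7 has {1,2,3,4,6,7}; column 7 has {1,2,3,4,6,7} — only 5 is left for (r7,c7).
row 1 has {1,4,5,6,7}; column 6 has {1,3,4,5,6} — only 2 is left for (r1,c6).
row 3 has {1,3,4,7}; column 1 has {1,2,3,4,6,7} — only 5 is left for (r3,c1).
row 3 has {1,3,4,5,7}; column 3 has {2,3,4,5,7} — only 6 is left for (r3,c3).
row 3 has {1,3,4,5,6,7}; column 5 has {1,4,5,7} — only 2 is left for (r3,c5).
row 5 has {1,2,3,4,5}; column 5 has {1,2,4,5,7} — only 6 is left for (r5,c5).

6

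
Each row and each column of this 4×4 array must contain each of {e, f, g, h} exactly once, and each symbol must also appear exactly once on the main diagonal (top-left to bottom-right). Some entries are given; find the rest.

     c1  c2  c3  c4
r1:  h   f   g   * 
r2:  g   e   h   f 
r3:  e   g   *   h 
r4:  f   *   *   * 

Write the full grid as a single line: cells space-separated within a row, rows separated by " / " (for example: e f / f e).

Cell (r1,c4): row 1 has {f,g,h}; column 4 has {f,h} → e.
Cell (r3,c3): row 3 has {e,g,h}; column 3 has {g,h}; the diagonal has {e,h} → f.
Cell (r4,c2): row 4 has {f}; column 2 has {e,f,g} → h.
Cell (r4,c3): row 4 has {f,h}; column 3 has {f,g,h} → e.
Cell (r4,c4): row 4 has {e,f,h}; column 4 has {e,f,h}; the diagonal has {e,f,h} → g.

h f g e / g e h f / e g f h / f h e g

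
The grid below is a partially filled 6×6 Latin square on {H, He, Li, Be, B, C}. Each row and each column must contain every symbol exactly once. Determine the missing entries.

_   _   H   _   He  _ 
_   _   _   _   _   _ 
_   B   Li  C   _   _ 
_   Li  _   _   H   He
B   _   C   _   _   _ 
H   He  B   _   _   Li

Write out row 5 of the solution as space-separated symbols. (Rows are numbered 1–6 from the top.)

B H C He Li Be

(r3,c5): row 3 has {Li,B,C}; column 5 has {H,He}, so it must be Be.
(r3,c6): row 3 has {Li,Be,B,C}; column 6 has {He,Li}, so it must be H.
(r4,c3): row 4 has {H,He,Li}; column 3 has {H,Li,B,C}, so it must be Be.
(r4,c4): row 4 has {H,He,Li,Be}; column 4 has {C}, so it must be B.
(r5,c5): row 5 has {B,C}; column 5 has {H,He,Be}, so it must be Li.
(r5,c6): row 5 has {Li,B,C}; column 6 has {H,He,Li}, so it must be Be.
(r6,c4): row 6 has {H,He,Li,B}; column 4 has {B,C}, so it must be Be.
(r6,c5): row 6 has {H,He,Li,Be,B}; column 5 has {H,He,Li,Be}, so it must be C.
(r1,c4): row 1 has {H,He}; column 4 has {Be,B,C}, so it must be Li.
(r2,c3): row 2 is empty so far; column 3 has {H,Li,Be,B,C}, so it must be He.
(r2,c4): row 2 has {He}; column 4 has {Li,Be,B,C}, so it must be H.
(r2,c5): row 2 has {H,He}; column 5 has {H,He,Li,Be,C}, so it must be B.
(r2,c6): row 2 has {H,He,B}; column 6 has {H,He,Li,Be}, so it must be C.
(r3,c1): row 3 has {H,Li,Be,B,C}; column 1 has {H,B}, so it must be He.
(r4,c1): row 4 has {H,He,Li,Be,B}; column 1 has {H,He,B}, so it must be C.
(r5,c2): row 5 has {Li,Be,B,C}; column 2 has {He,Li,B}, so it must be H.
(r5,c4): row 5 has {H,Li,Be,B,C}; column 4 has {H,Li,Be,B,C}, so it must be He.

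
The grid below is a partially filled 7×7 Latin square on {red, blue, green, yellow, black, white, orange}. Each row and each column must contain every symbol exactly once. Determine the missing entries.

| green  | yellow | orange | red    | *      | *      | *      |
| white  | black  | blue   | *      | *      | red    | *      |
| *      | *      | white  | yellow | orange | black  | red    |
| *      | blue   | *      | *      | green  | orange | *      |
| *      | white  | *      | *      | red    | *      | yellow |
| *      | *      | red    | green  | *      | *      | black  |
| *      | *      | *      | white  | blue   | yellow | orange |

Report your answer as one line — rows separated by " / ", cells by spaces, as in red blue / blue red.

green yellow orange red black white blue / white black blue orange yellow red green / blue green white yellow orange black red / red blue yellow black green orange white / orange white black blue red green yellow / yellow orange red green white blue black / black red green white blue yellow orange

(r2,c4) = orange
(r2,c5) = yellow
(r2,c7) = green
(r3,c1) = blue
(r3,c2) = green
(r4,c4) = black
(r4,c7) = white
(r5,c4) = blue
(r5,c6) = green
(r6,c2) = orange
(r6,c5) = white
(r6,c6) = blue
(r7,c2) = red
(r1,c5) = black
(r1,c6) = white
(r1,c7) = blue
(r4,c3) = yellow
(r5,c3) = black
(r6,c1) = yellow
(r7,c1) = black
(r7,c3) = green
(r4,c1) = red
(r5,c1) = orange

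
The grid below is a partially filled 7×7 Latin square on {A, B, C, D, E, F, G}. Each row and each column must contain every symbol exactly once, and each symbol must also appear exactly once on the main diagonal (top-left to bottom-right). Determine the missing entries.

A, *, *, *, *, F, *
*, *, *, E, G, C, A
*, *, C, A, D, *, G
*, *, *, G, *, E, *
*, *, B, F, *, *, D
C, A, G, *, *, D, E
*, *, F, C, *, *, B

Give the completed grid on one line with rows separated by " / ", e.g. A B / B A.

At row 1, column 7: row 1 has {A,F}; column 7 has {A,B,D,E,G}; that leaves C.
At row 2, column 2: row 2 has {A,C,E,G}; column 2 has {A}; the diagonal has {A,B,C,D,G}; that leaves F.
At row 2, column 3: row 2 has {A,C,E,F,G}; column 3 has {B,C,F,G}; that leaves D.
At row 3, column 6: row 3 has {A,C,D,G}; column 6 has {C,D,E,F}; that leaves B.
At row 4, column 3: row 4 has {E,G}; column 3 has {B,C,D,F,G}; that leaves A.
At row 4, column 7: row 4 has {A,E,G}; column 7 has {A,B,C,D,E,G}; that leaves F.
At row 5, column 5: row 5 has {B,D,F}; column 5 has {D,G}; the diagonal has {A,B,C,D,F,G}; that leaves E.
At row 6, column 4: row 6 has {A,C,D,E,G}; column 4 has {A,C,E,F,G}; that leaves B.
At row 6, column 5: row 6 has {A,B,C,D,E,G}; column 5 has {D,E,G}; that leaves F.
At row 7, column 5: row 7 has {B,C,F}; column 5 has {D,E,F,G}; that leaves A.
At row 7, column 6: row 7 has {A,B,C,F}; column 6 has {B,C,D,E,F}; that leaves G.
At row 1, column 3: row 1 has {A,C,F}; column 3 has {A,B,C,D,F,G}; that leaves E.
At row 1, column 4: row 1 has {A,C,E,F}; column 4 has {A,B,C,E,F,G}; that leaves D.
At row 1, column 5: row 1 has {A,C,D,E,F}; column 5 has {A,D,E,F,G}; that leaves B.
At row 2, column 1: row 2 has {A,C,D,E,F,G}; column 1 has {A,C}; that leaves B.
At row 3, column 2: row 3 has {A,B,C,D,G}; column 2 has {A,F}; that leaves E.
At row 4, column 1: row 4 has {A,E,F,G}; column 1 has {A,B,C}; that leaves D.
At row 4, column 5: row 4 has {A,D,E,F,G}; column 5 has {A,B,D,E,F,G}; that leaves C.
At row 5, column 1: row 5 has {B,D,E,F}; column 1 has {A,B,C,D}; that leaves G.
At row 5, column 2: row 5 has {B,D,E,F,G}; column 2 has {A,E,F}; that leaves C.
At row 5, column 6: row 5 has {B,C,D,E,F,G}; column 6 has {B,C,D,E,F,G}; that leaves A.
At row 7, column 1: row 7 has {A,B,C,F,G}; column 1 has {A,B,C,D,G}; that leaves E.
At row 7, column 2: row 7 has {A,B,C,E,F,G}; column 2 has {A,C,E,F}; that leaves D.
At row 1, column 2: row 1 has {A,B,C,D,E,F}; column 2 has {A,C,D,E,F}; that leaves G.
At row 3, column 1: row 3 has {A,B,C,D,E,G}; column 1 has {A,B,C,D,E,G}; that leaves F.
At row 4, column 2: row 4 has {A,C,D,E,F,G}; column 2 has {A,C,D,E,F,G}; that leaves B.

A G E D B F C / B F D E G C A / F E C A D B G / D B A G C E F / G C B F E A D / C A G B F D E / E D F C A G B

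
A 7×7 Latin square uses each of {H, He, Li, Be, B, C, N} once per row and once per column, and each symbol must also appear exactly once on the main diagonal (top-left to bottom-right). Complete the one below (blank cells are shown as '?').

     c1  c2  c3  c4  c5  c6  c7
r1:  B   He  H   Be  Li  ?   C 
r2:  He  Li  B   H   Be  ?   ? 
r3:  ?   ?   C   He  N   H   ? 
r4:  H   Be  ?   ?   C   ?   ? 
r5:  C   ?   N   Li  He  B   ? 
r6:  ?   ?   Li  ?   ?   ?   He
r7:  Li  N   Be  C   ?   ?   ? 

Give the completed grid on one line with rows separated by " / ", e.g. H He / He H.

B He H Be Li N C / He Li B H Be C N / Be B C He N H Li / H Be He N C Li B / C H N Li He B Be / N C Li B H Be He / Li N Be C B He H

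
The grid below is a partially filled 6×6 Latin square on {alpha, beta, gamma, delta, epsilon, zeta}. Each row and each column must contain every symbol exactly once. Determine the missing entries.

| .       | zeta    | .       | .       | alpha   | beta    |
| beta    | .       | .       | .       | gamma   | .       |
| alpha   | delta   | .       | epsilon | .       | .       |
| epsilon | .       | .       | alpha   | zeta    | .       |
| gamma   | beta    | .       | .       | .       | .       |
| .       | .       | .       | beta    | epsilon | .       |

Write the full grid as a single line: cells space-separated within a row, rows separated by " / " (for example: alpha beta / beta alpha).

(r1,c1): row 1 has {alpha,beta,zeta}; column 1 has {alpha,beta,gamma,epsilon}, so it must be delta.
(r1,c4): row 1 has {alpha,beta,delta,zeta}; column 4 has {alpha,beta,epsilon}, so it must be gamma.
(r3,c5): row 3 has {alpha,delta,epsilon}; column 5 has {alpha,gamma,epsilon,zeta}, so it must be beta.
(r4,c2): row 4 has {alpha,epsilon,zeta}; column 2 has {beta,delta,zeta}, so it must be gamma.
(r4,c6): row 4 has {alpha,gamma,epsilon,zeta}; column 6 has {beta}, so it must be delta.
(r5,c5): row 5 has {beta,gamma}; column 5 has {alpha,beta,gamma,epsilon,zeta}, so it must be delta.
(r6,c1): row 6 has {beta,epsilon}; column 1 has {alpha,beta,gamma,delta,epsilon}, so it must be zeta.
(r6,c2): row 6 has {beta,epsilon,zeta}; column 2 has {beta,gamma,delta,zeta}, so it must be alpha.
(r6,c6): row 6 has {alpha,beta,epsilon,zeta}; column 6 has {beta,delta}, so it must be gamma.
(r1,c3): row 1 has {alpha,beta,gamma,delta,zeta}; column 3 is empty so far, so it must be epsilon.
(r2,c2): row 2 has {beta,gamma}; column 2 has {alpha,beta,gamma,delta,zeta}, so it must be epsilon.
(r3,c6): row 3 has {alpha,beta,delta,epsilon}; column 6 has {beta,gamma,delta}, so it must be zeta.
(r4,c3): row 4 has {alpha,gamma,delta,epsilon,zeta}; column 3 has {epsilon}, so it must be beta.
(r5,c4): row 5 has {beta,gamma,delta}; column 4 has {alpha,beta,gamma,epsilon}, so it must be zeta.
(r6,c3): row 6 has {alpha,beta,gamma,epsilon,zeta}; column 3 has {beta,epsilon}, so it must be delta.
(r2,c4): row 2 has {beta,gamma,epsilon}; column 4 has {alpha,beta,gamma,epsilon,zeta}, so it must be delta.
(r2,c6): row 2 has {beta,gamma,delta,epsilon}; column 6 has {beta,gamma,delta,zeta}, so it must be alpha.
(r3,c3): row 3 has {alpha,beta,delta,epsilon,zeta}; column 3 has {beta,delta,epsilon}, so it must be gamma.
(r5,c3): row 5 has {beta,gamma,delta,zeta}; column 3 has {beta,gamma,delta,epsilon}, so it must be alpha.
(r5,c6): row 5 has {alpha,beta,gamma,delta,zeta}; column 6 has {alpha,beta,gamma,delta,zeta}, so it must be epsilon.
(r2,c3): row 2 has {alpha,beta,gamma,delta,epsilon}; column 3 has {alpha,beta,gamma,delta,epsilon}, so it must be zeta.

delta zeta epsilon gamma alpha beta / beta epsilon zeta delta gamma alpha / alpha delta gamma epsilon beta zeta / epsilon gamma beta alpha zeta delta / gamma beta alpha zeta delta epsilon / zeta alpha delta beta epsilon gamma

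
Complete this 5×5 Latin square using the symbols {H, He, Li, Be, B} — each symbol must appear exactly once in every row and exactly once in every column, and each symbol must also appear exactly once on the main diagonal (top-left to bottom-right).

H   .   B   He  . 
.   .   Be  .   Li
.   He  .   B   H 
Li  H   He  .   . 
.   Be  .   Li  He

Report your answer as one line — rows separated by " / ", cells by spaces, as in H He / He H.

(r1,c2): row 1 has {H,He,B}; column 2 has {H,He,Be}, so it must be Li.
(r1,c5): row 1 has {H,He,Li,B}; column 5 has {H,He,Li}, so it must be Be.
(r2,c2): row 2 has {Li,Be}; column 2 has {H,He,Li,Be}; the diagonal has {H,He}, so it must be B.
(r2,c4): row 2 has {Li,Be,B}; column 4 has {He,Li,B}, so it must be H.
(r3,c1): row 3 has {H,He,B}; column 1 has {H,Li}, so it must be Be.
(r3,c3): row 3 has {H,He,Be,B}; column 3 has {He,Be,B}; the diagonal has {H,He,B}, so it must be Li.
(r4,c4): row 4 has {H,He,Li}; column 4 has {H,He,Li,B}; the diagonal has {H,He,Li,B}, so it must be Be.
(r4,c5): row 4 has {H,He,Li,Be}; column 5 has {H,He,Li,Be}, so it must be B.
(r5,c1): row 5 has {He,Li,Be}; column 1 has {H,Li,Be}, so it must be B.
(r5,c3): row 5 has {He,Li,Be,B}; column 3 has {He,Li,Be,B}, so it must be H.
(r2,c1): row 2 has {H,Li,Be,B}; column 1 has {H,Li,Be,B}, so it must be He.

H Li B He Be / He B Be H Li / Be He Li B H / Li H He Be B / B Be H Li He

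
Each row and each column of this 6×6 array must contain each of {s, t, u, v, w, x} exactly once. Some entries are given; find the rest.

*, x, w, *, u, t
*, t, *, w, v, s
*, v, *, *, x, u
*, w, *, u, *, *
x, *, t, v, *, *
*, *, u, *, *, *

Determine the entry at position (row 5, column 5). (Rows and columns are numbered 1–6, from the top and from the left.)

s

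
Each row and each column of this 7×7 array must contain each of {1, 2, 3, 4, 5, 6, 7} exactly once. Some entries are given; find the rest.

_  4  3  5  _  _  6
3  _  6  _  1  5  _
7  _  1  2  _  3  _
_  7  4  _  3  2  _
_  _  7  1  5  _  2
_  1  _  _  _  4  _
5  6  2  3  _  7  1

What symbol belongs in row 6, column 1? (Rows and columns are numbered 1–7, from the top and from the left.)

row 1 has {3,4,5,6}; column 6 has {2,3,4,5,7} — only 1 is left for (r1,c6).
row 2 has {1,3,5,6}; column 2 has {1,4,6,7} — only 2 is left for (r2,c2).
row 3 has {1,2,3,7}; column 2 has {1,2,4,6,7} — only 5 is left for (r3,c2).
row 3 has {1,2,3,5,7}; column 7 has {1,2,6} — only 4 is left for (r3,c7).
row 4 has {2,3,4,7}; column 4 has {1,2,3,5} — only 6 is left for (r4,c4).
row 4 has {2,3,4,6,7}; column 7 has {1,2,4,6} — only 5 is left for (r4,c7).
row 5 has {1,2,5,7}; column 2 has {1,2,4,5,6,7} — only 3 is left for (r5,c2).
row 5 has {1,2,3,5,7}; column 6 has {1,2,3,4,5,7} — only 6 is left for (r5,c6).
row 6 has {1,4}; column 3 has {1,2,3,4,6,7} — only 5 is left for (r6,c3).
row 6 has {1,4,5}; column 4 has {1,2,3,5,6} — only 7 is left for (r6,c4).
row 6 has {1,4,5,7}; column 7 has {1,2,4,5,6} — only 3 is left for (r6,c7).
row 7 has {1,2,3,5,6,7}; column 5 has {1,3,5} — only 4 is left for (r7,c5).
row 1 has {1,3,4,5,6}; column 1 has {3,5,7} — only 2 is left for (r1,c1).
row 1 has {1,2,3,4,5,6}; column 5 has {1,3,4,5} — only 7 is left for (r1,c5).
row 2 has {1,2,3,5,6}; column 4 has {1,2,3,5,6,7} — only 4 is left for (r2,c4).
row 2 has {1,2,3,4,5,6}; column 7 has {1,2,3,4,5,6} — only 7 is left for (r2,c7).
row 3 has {1,2,3,4,5,7}; column 5 has {1,3,4,5,7} — only 6 is left for (r3,c5).
row 4 has {2,3,4,5,6,7}; column 1 has {2,3,5,7} — only 1 is left for (r4,c1).
row 5 has {1,2,3,5,6,7}; column 1 has {1,2,3,5,7} — only 4 is left for (r5,c1).
row 6 has {1,3,4,5,7}; column 1 has {1,2,3,4,5,7} — only 6 is left for (r6,c1).

6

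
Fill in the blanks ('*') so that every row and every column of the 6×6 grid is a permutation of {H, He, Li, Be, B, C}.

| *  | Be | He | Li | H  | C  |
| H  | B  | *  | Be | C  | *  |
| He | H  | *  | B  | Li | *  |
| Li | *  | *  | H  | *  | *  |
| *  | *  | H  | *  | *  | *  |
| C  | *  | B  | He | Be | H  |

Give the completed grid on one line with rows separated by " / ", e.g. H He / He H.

B Be He Li H C / H B Li Be C He / He H C B Li Be / Li C Be H He B / Be He H C B Li / C Li B He Be H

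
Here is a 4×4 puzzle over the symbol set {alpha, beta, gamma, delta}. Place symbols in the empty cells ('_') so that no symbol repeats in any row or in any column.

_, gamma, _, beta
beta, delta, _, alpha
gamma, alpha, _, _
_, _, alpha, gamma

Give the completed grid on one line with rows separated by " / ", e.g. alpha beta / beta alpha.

alpha gamma delta beta / beta delta gamma alpha / gamma alpha beta delta / delta beta alpha gamma

row 1 has {beta,gamma}; column 3 has {alpha} — only delta is left for (r1,c3).
row 2 has {alpha,beta,delta}; column 3 has {alpha,delta} — only gamma is left for (r2,c3).
row 3 has {alpha,gamma}; column 3 has {alpha,gamma,delta} — only beta is left for (r3,c3).
row 3 has {alpha,beta,gamma}; column 4 has {alpha,beta,gamma} — only delta is left for (r3,c4).
row 4 has {alpha,gamma}; column 1 has {beta,gamma} — only delta is left for (r4,c1).
row 4 has {alpha,gamma,delta}; column 2 has {alpha,gamma,delta} — only beta is left for (r4,c2).
row 1 has {beta,gamma,delta}; column 1 has {beta,gamma,delta} — only alpha is left for (r1,c1).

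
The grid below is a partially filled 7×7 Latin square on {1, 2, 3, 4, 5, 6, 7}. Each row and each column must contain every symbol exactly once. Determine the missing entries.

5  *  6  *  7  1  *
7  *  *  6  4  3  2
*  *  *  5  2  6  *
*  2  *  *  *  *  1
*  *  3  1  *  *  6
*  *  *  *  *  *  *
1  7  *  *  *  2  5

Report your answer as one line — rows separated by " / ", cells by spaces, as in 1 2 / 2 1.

(r5,c5) = 5
(r7,c3) = 4
(r7,c4) = 3
(r7,c5) = 6
(r4,c5) = 3
(r5,c2) = 4
(r5,c6) = 7
(r6,c5) = 1
(r1,c2) = 3
(r1,c7) = 4
(r3,c2) = 1
(r3,c3) = 7
(r3,c7) = 3
(r4,c3) = 5
(r4,c6) = 4
(r5,c1) = 2
(r6,c3) = 2
(r6,c6) = 5
(r6,c7) = 7
(r1,c4) = 2
(r2,c2) = 5
(r2,c3) = 1
(r3,c1) = 4
(r4,c1) = 6
(r4,c4) = 7
(r6,c1) = 3
(r6,c2) = 6
(r6,c4) = 4

5 3 6 2 7 1 4 / 7 5 1 6 4 3 2 / 4 1 7 5 2 6 3 / 6 2 5 7 3 4 1 / 2 4 3 1 5 7 6 / 3 6 2 4 1 5 7 / 1 7 4 3 6 2 5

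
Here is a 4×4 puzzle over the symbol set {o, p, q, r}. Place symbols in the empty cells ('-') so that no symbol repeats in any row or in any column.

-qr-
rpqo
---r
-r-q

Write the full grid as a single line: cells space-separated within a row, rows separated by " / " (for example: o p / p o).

(r1,c4): row 1 has {q,r}; column 4 has {o,q,r}, so it must be p.
(r3,c2): row 3 has {r}; column 2 has {p,q,r}, so it must be o.
(r3,c3): row 3 has {o,r}; column 3 has {q,r}, so it must be p.
(r4,c3): row 4 has {q,r}; column 3 has {p,q,r}, so it must be o.
(r1,c1): row 1 has {p,q,r}; column 1 has {r}, so it must be o.
(r3,c1): row 3 has {o,p,r}; column 1 has {o,r}, so it must be q.
(r4,c1): row 4 has {o,q,r}; column 1 has {o,q,r}, so it must be p.

o q r p / r p q o / q o p r / p r o q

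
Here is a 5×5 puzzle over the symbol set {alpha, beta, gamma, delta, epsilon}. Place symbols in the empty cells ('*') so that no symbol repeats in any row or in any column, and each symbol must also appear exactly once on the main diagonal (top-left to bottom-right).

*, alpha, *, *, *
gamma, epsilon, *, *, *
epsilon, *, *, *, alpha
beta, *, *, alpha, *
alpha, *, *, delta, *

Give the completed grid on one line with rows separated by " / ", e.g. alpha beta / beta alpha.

delta alpha gamma epsilon beta / gamma epsilon alpha beta delta / epsilon delta beta gamma alpha / beta gamma delta alpha epsilon / alpha beta epsilon delta gamma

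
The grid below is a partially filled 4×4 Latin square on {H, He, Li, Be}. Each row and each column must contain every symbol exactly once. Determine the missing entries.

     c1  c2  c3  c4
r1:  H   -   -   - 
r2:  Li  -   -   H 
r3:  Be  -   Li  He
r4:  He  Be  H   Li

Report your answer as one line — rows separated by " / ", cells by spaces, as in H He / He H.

H Li He Be / Li He Be H / Be H Li He / He Be H Li

(r1,c4) = Be
(r2,c2) = He
(r2,c3) = Be
(r3,c2) = H
(r1,c2) = Li
(r1,c3) = He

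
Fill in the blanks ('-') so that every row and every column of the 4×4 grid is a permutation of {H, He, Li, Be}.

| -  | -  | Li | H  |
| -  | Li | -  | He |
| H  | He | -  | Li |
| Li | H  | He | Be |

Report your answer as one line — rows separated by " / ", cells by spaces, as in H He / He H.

He Be Li H / Be Li H He / H He Be Li / Li H He Be

(r1,c2) = Be
(r2,c1) = Be
(r2,c3) = H
(r3,c3) = Be
(r1,c1) = He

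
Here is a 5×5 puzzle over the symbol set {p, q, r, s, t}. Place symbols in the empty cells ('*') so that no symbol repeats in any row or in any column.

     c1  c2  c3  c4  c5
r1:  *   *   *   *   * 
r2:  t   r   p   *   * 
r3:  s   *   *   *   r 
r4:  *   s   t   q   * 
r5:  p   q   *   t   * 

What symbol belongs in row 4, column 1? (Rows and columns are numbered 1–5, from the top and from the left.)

r

(r2,c4) = s
(r2,c5) = q
(r3,c3) = q
(r3,c4) = p
(r4,c1) = r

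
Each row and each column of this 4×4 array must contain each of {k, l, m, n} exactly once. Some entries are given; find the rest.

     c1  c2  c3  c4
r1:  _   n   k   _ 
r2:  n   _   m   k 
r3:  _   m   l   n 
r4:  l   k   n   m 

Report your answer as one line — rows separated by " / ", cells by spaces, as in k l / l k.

m n k l / n l m k / k m l n / l k n m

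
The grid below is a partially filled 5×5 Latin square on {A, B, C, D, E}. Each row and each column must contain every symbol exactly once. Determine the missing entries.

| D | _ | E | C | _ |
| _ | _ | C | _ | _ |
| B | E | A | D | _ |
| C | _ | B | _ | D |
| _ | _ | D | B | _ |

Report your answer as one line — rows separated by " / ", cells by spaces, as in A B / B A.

D B E C A / E D C A B / B E A D C / C A B E D / A C D B E

row 3 has {A,B,D,E}; column 5 has {D} — only C is left for (r3,c5).
row 4 has {B,C,D}; column 2 has {E} — only A is left for (r4,c2).
row 4 has {A,B,C,D}; column 4 has {B,C,D} — only E is left for (r4,c4).
row 5 has {B,D}; column 2 has {A,E} — only C is left for (r5,c2).
row 1 has {C,D,E}; column 2 has {A,C,E} — only B is left for (r1,c2).
row 1 has {B,C,D,E}; column 5 has {C,D} — only A is left for (r1,c5).
row 2 has {C}; column 2 has {A,B,C,E} — only D is left for (r2,c2).
row 2 has {C,D}; column 4 has {B,C,D,E} — only A is left for (r2,c4).
row 5 has {B,C,D}; column 5 has {A,C,D} — only E is left for (r5,c5).
row 2 has {A,C,D}; column 1 has {B,C,D} — only E is left for (r2,c1).
row 2 has {A,C,D,E}; column 5 has {A,C,D,E} — only B is left for (r2,c5).
row 5 has {B,C,D,E}; column 1 has {B,C,D,E} — only A is left for (r5,c1).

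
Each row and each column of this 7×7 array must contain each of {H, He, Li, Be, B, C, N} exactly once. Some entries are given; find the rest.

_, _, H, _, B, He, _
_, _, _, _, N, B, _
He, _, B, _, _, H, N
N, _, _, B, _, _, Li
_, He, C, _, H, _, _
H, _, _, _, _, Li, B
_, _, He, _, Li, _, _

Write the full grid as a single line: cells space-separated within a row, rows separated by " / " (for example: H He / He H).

Li N H Be B He C / Be C Li H N B He / He Li B C Be H N / N H Be B He C Li / B He C Li H N Be / H Be N He C Li B / C B He N Li Be H

row 4 has {Li,B,N}; column 3 has {H,He,B,C} — only Be is left for (r4,c3).
row 4 has {Li,Be,B,N}; column 6 has {H,He,Li,B} — only C is left for (r4,c6).
row 5 has {H,He,C}; column 7 has {Li,B,N} — only Be is left for (r5,c7).
row 6 has {H,Li,B}; column 3 has {H,He,Be,B,C} — only N is left for (r6,c3).
row 1 has {H,He,B}; column 7 has {Li,Be,B,N} — only C is left for (r1,c7).
row 2 has {B,N}; column 3 has {H,He,Be,B,C,N} — only Li is left for (r2,c3).
row 4 has {Li,Be,B,C,N}; column 2 has {He} — only H is left for (r4,c2).
row 4 has {H,Li,Be,B,C,N}; column 5 has {H,Li,B,N} — only He is left for (r4,c5).
row 5 has {H,He,Be,C}; column 6 has {H,He,Li,B,C} — only N is left for (r5,c6).
row 7 has {He,Li}; column 6 has {H,He,Li,B,C,N} — only Be is left for (r7,c6).
row 7 has {He,Li,Be}; column 7 has {Li,Be,B,C,N} — only H is left for (r7,c7).
row 2 has {Li,B,N}; column 7 has {H,Li,Be,B,C,N} — only He is left for (r2,c7).
row 5 has {H,He,Be,C,N}; column 4 has {B} — only Li is left for (r5,c4).
row 5 has {H,He,Li,Be,C,N}; column 1 has {H,He,N} — only B is left for (r5,c1).
row 7 has {H,He,Li,Be}; column 1 has {H,He,B,N} — only C is left for (r7,c1).
row 7 has {H,He,Li,Be,C}; column 4 has {Li,B} — only N is left for (r7,c4).
row 1 has {H,He,B,C}; column 4 has {Li,B,N} — only Be is left for (r1,c4).
row 2 has {He,Li,B,N}; column 1 has {H,He,B,C,N} — only Be is left for (r2,c1).
row 2 has {He,Li,Be,B,N}; column 2 has {H,He} — only C is left for (r2,c2).
row 2 has {He,Li,Be,B,C,N}; column 4 has {Li,Be,B,N} — only H is left for (r2,c4).
row 3 has {H,He,B,N}; column 4 has {H,Li,Be,B,N} — only C is left for (r3,c4).
row 3 has {H,He,B,C,N}; column 5 has {H,He,Li,B,N} — only Be is left for (r3,c5).
row 6 has {H,Li,B,N}; column 2 has {H,He,C} — only Be is left for (r6,c2).
row 6 has {H,Li,Be,B,N}; column 4 has {H,Li,Be,B,C,N} — only He is left for (r6,c4).
row 6 has {H,He,Li,Be,B,N}; column 5 has {H,He,Li,Be,B,N} — only C is left for (r6,c5).
row 7 has {H,He,Li,Be,C,N}; column 2 has {H,He,Be,C} — only B is left for (r7,c2).
row 1 has {H,He,Be,B,C}; column 1 has {H,He,Be,B,C,N} — only Li is left for (r1,c1).
row 1 has {H,He,Li,Be,B,C}; column 2 has {H,He,Be,B,C} — only N is left for (r1,c2).
row 3 has {H,He,Be,B,C,N}; column 2 has {H,He,Be,B,C,N} — only Li is left for (r3,c2).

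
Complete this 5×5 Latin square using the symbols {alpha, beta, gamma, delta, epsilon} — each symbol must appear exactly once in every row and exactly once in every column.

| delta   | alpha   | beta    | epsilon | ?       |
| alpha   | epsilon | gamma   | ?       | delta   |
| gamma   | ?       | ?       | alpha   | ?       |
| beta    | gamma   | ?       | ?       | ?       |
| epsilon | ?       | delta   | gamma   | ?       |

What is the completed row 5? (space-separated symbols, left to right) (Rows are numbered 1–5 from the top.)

row 1 has {alpha,beta,delta,epsilon}; column 5 has {delta} — only gamma is left for (r1,c5).
row 2 has {alpha,gamma,delta,epsilon}; column 4 has {alpha,gamma,epsilon} — only beta is left for (r2,c4).
row 3 has {alpha,gamma}; column 3 has {beta,gamma,delta} — only epsilon is left for (r3,c3).
row 3 has {alpha,gamma,epsilon}; column 5 has {gamma,delta} — only beta is left for (r3,c5).
row 4 has {beta,gamma}; column 3 has {beta,gamma,delta,epsilon} — only alpha is left for (r4,c3).
row 4 has {alpha,beta,gamma}; column 4 has {alpha,beta,gamma,epsilon} — only delta is left for (r4,c4).
row 4 has {alpha,beta,gamma,delta}; column 5 has {beta,gamma,delta} — only epsilon is left for (r4,c5).
row 5 has {gamma,delta,epsilon}; column 2 has {alpha,gamma,epsilon} — only beta is left for (r5,c2).
row 5 has {beta,gamma,delta,epsilon}; column 5 has {beta,gamma,delta,epsilon} — only alpha is left for (r5,c5).

epsilon beta delta gamma alpha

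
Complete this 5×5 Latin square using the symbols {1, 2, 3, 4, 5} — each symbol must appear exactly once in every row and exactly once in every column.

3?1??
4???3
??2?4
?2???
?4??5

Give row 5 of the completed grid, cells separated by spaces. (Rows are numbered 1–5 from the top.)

2 4 3 1 5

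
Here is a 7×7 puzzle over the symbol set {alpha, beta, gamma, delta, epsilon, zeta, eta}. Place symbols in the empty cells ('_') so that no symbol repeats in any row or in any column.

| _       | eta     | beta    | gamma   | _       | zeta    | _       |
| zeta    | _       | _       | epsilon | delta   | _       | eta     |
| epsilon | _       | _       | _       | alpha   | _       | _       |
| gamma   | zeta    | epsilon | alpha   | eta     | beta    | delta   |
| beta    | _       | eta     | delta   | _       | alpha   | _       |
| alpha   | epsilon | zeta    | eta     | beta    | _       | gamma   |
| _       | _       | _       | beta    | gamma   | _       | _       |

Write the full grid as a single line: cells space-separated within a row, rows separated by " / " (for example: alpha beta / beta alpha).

(r1,c1) = delta
(r1,c5) = epsilon
(r1,c7) = alpha
(r2,c6) = gamma
(r3,c4) = zeta
(r3,c7) = beta
(r5,c2) = gamma
(r5,c5) = zeta
(r5,c7) = epsilon
(r6,c6) = delta
(r7,c1) = eta
(r7,c6) = epsilon
(r7,c7) = zeta
(r2,c3) = alpha
(r3,c2) = delta
(r3,c3) = gamma
(r3,c6) = eta
(r7,c2) = alpha
(r7,c3) = delta
(r2,c2) = beta

delta eta beta gamma epsilon zeta alpha / zeta beta alpha epsilon delta gamma eta / epsilon delta gamma zeta alpha eta beta / gamma zeta epsilon alpha eta beta delta / beta gamma eta delta zeta alpha epsilon / alpha epsilon zeta eta beta delta gamma / eta alpha delta beta gamma epsilon zeta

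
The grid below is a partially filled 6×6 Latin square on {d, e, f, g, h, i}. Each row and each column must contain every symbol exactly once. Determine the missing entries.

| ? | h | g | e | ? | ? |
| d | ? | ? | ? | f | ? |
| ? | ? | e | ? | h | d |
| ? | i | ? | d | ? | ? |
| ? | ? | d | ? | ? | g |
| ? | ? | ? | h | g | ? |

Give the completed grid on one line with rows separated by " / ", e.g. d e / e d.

At row 4, column 5: row 4 has {d,i}; column 5 has {f,g,h}; that leaves e.
At row 5, column 5: row 5 has {d,g}; column 5 has {e,f,g,h}; that leaves i.
At row 1, column 5: row 1 has {e,g,h}; column 5 has {e,f,g,h,i}; that leaves d.
At row 5, column 4: row 5 has {d,g,i}; column 4 has {d,e,h}; that leaves f.
At row 5, column 2: row 5 has {d,f,g,i}; column 2 has {h,i}; that leaves e.
At row 2, column 2: row 2 has {d,f}; column 2 has {e,h,i}; that leaves g.
At row 2, column 4: row 2 has {d,f,g}; column 4 has {d,e,f,h}; that leaves i.
At row 3, column 2: row 3 has {d,e,h}; column 2 has {e,g,h,i}; that leaves f.
At row 3, column 4: row 3 has {d,e,f,h}; column 4 has {d,e,f,h,i}; that leaves g.
At row 5, column 1: row 5 has {d,e,f,g,i}; column 1 has {d}; that leaves h.
At row 6, column 2: row 6 has {g,h}; column 2 has {e,f,g,h,i}; that leaves d.
At row 2, column 3: row 2 has {d,f,g,i}; column 3 has {d,e,g}; that leaves h.
At row 2, column 6: row 2 has {d,f,g,h,i}; column 6 has {d,g}; that leaves e.
At row 3, column 1: row 3 has {d,e,f,g,h}; column 1 has {d,h}; that leaves i.
At row 4, column 3: row 4 has {d,e,i}; column 3 has {d,e,g,h}; that leaves f.
At row 4, column 6: row 4 has {d,e,f,i}; column 6 has {d,e,g}; that leaves h.
At row 6, column 3: row 6 has {d,g,h}; column 3 has {d,e,f,g,h}; that leaves i.
At row 6, column 6: row 6 has {d,g,h,i}; column 6 has {d,e,g,h}; that leaves f.
At row 1, column 1: row 1 has {d,e,g,h}; column 1 has {d,h,i}; that leaves f.
At row 1, column 6: row 1 has {d,e,f,g,h}; column 6 has {d,e,f,g,h}; that leaves i.
At row 4, column 1: row 4 has {d,e,f,h,i}; column 1 has {d,f,h,i}; that leaves g.
At row 6, column 1: row 6 has {d,f,g,h,i}; column 1 has {d,f,g,h,i}; that leaves e.

f h g e d i / d g h i f e / i f e g h d / g i f d e h / h e d f i g / e d i h g f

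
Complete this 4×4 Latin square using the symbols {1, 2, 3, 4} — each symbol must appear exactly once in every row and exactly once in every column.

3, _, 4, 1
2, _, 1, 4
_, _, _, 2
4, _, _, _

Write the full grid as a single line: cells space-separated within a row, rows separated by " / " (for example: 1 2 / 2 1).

3 2 4 1 / 2 3 1 4 / 1 4 3 2 / 4 1 2 3

At row 1, column 2: row 1 has {1,3,4}; column 2 is empty so far; that leaves 2.
At row 2, column 2: row 2 has {1,2,4}; column 2 has {2}; that leaves 3.
At row 3, column 1: row 3 has {2}; column 1 has {2,3,4}; that leaves 1.
At row 3, column 2: row 3 has {1,2}; column 2 has {2,3}; that leaves 4.
At row 3, column 3: row 3 has {1,2,4}; column 3 has {1,4}; that leaves 3.
At row 4, column 2: row 4 has {4}; column 2 has {2,3,4}; that leaves 1.
At row 4, column 3: row 4 has {1,4}; column 3 has {1,3,4}; that leaves 2.
At row 4, column 4: row 4 has {1,2,4}; column 4 has {1,2,4}; that leaves 3.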